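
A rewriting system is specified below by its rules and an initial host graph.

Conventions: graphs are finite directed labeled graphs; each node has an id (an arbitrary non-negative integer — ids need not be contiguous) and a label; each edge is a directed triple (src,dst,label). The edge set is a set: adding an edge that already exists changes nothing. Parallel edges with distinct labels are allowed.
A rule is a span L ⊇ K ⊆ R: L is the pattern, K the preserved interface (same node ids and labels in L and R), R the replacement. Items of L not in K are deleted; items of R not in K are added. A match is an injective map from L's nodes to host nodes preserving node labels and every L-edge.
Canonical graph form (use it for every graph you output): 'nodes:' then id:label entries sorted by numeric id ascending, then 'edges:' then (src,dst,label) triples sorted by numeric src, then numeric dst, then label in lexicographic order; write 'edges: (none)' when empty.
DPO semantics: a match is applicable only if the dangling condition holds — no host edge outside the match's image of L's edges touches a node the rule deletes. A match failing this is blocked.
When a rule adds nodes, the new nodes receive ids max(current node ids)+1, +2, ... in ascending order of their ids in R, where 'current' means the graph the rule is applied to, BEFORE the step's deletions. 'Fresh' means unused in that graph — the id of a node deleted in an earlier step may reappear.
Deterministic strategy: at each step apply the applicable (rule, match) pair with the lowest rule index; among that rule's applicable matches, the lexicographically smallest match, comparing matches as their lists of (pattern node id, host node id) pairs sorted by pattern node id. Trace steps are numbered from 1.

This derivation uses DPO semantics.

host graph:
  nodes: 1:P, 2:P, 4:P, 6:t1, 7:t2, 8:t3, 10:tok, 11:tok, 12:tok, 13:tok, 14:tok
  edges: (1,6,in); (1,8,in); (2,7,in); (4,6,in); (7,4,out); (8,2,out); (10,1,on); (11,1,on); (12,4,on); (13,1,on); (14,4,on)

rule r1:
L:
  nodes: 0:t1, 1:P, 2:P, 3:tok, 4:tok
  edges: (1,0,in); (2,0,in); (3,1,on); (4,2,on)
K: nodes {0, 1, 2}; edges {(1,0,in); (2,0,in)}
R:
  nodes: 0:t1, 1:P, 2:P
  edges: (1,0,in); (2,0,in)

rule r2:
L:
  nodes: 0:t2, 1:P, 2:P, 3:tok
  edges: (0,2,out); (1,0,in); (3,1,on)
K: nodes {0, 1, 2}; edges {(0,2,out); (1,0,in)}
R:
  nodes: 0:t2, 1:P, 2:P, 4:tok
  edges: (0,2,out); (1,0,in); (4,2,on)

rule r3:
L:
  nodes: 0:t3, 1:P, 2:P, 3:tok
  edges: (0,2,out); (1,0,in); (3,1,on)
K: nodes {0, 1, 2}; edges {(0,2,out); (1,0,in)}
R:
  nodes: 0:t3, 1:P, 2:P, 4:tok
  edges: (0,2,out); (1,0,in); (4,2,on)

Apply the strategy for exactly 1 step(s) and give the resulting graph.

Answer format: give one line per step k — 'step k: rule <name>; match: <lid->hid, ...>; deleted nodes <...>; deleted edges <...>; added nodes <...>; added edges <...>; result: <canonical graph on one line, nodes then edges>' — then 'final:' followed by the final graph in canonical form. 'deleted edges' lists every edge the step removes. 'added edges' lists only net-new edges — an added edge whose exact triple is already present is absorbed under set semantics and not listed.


step 1: rule r1; match: 0->6, 1->1, 2->4, 3->10, 4->12; deleted nodes 10, 12; deleted edges (10,1,on); (12,4,on); added nodes (none); added edges (none); result: nodes: 1:P, 2:P, 4:P, 6:t1, 7:t2, 8:t3, 11:tok, 13:tok, 14:tok edges: (1,6,in); (1,8,in); (2,7,in); (4,6,in); (7,4,out); (8,2,out); (11,1,on); (13,1,on); (14,4,on)
final:
nodes: 1:P, 2:P, 4:P, 6:t1, 7:t2, 8:t3, 11:tok, 13:tok, 14:tok
edges: (1,6,in); (1,8,in); (2,7,in); (4,6,in); (7,4,out); (8,2,out); (11,1,on); (13,1,on); (14,4,on)


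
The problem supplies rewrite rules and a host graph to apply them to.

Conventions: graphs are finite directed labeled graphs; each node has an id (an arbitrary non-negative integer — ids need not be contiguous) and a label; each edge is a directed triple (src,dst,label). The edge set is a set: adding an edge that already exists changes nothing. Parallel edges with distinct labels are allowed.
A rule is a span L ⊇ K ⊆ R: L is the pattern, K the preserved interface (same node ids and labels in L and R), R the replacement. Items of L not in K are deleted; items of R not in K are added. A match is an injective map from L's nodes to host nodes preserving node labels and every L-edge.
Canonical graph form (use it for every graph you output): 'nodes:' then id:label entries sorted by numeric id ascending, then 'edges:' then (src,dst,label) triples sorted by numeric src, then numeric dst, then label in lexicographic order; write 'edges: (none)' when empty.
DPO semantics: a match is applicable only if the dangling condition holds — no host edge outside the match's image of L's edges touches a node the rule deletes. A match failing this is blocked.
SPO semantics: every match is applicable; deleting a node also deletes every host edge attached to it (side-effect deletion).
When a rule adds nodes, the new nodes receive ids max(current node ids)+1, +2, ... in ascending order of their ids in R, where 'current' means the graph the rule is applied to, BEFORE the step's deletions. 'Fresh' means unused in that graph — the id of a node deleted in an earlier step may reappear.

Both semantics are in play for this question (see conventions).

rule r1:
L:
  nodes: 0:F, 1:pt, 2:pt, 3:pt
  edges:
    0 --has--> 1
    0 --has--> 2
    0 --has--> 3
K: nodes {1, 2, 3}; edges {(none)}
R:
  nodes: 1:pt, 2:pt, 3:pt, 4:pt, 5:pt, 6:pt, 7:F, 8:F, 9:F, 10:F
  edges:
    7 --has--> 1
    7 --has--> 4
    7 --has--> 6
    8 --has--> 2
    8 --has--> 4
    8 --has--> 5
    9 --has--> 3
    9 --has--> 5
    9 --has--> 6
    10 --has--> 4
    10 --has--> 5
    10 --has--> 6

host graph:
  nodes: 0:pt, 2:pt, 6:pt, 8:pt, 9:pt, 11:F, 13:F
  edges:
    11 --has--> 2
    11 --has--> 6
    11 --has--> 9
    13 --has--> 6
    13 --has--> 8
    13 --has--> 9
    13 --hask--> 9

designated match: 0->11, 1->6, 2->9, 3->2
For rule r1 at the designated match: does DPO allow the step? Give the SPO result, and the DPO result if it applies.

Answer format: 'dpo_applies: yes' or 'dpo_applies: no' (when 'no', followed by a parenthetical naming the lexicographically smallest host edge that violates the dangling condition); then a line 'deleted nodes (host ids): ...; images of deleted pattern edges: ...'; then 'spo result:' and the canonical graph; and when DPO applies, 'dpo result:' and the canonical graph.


dpo_applies: yes
deleted nodes (host ids): 11; images of deleted pattern edges: (11,2,has); (11,6,has); (11,9,has)
spo result:
nodes: 0:pt, 2:pt, 6:pt, 8:pt, 9:pt, 13:F, 14:pt, 15:pt, 16:pt, 17:F, 18:F, 19:F, 20:F
edges: (13,6,has); (13,8,has); (13,9,has); (13,9,hask); (17,6,has); (17,14,has); (17,16,has); (18,9,has); (18,14,has); (18,15,has); (19,2,has); (19,15,has); (19,16,has); (20,14,has); (20,15,has); (20,16,has)
dpo result:
nodes: 0:pt, 2:pt, 6:pt, 8:pt, 9:pt, 13:F, 14:pt, 15:pt, 16:pt, 17:F, 18:F, 19:F, 20:F
edges: (13,6,has); (13,8,has); (13,9,has); (13,9,hask); (17,6,has); (17,14,has); (17,16,has); (18,9,has); (18,14,has); (18,15,has); (19,2,has); (19,15,has); (19,16,has); (20,14,has); (20,15,has); (20,16,has)


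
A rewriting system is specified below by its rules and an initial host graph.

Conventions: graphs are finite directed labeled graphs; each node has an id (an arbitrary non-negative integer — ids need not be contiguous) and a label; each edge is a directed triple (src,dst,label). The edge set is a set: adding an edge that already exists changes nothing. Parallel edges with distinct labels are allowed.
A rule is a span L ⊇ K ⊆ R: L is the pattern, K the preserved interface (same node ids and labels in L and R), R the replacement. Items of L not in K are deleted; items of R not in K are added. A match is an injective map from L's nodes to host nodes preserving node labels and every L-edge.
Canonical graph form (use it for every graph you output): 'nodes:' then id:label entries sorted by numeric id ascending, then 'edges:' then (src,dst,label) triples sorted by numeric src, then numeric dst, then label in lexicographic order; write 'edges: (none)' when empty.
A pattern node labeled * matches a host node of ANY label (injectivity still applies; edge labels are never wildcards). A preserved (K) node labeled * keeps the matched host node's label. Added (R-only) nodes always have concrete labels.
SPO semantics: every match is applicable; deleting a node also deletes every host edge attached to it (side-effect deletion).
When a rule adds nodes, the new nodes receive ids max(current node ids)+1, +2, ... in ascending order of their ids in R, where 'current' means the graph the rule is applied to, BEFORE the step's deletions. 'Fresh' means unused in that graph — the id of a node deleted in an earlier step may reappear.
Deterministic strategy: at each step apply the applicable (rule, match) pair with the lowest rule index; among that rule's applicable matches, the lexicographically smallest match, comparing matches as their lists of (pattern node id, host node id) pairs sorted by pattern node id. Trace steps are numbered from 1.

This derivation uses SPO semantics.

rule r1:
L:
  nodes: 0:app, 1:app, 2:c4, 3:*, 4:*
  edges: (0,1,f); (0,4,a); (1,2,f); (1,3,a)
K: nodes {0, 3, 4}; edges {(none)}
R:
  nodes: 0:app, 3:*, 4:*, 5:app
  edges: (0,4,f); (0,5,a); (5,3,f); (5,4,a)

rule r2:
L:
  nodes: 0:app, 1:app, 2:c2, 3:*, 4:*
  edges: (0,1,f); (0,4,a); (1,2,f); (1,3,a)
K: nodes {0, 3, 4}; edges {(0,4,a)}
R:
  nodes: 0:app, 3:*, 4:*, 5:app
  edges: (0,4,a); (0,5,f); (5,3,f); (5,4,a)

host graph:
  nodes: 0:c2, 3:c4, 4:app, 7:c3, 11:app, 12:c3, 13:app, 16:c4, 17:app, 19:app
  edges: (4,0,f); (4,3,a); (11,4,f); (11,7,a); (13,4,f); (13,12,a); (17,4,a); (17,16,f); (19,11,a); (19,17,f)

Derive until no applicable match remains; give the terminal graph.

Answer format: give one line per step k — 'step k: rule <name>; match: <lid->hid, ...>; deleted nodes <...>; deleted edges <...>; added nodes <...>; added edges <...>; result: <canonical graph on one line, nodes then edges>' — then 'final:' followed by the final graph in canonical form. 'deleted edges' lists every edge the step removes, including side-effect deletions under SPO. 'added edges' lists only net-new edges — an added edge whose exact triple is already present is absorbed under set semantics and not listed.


step 1: rule r1; match: 0->19, 1->17, 2->16, 3->4, 4->11; deleted nodes 16, 17; deleted edges (17,4,a); (17,16,f); (19,11,a); (19,17,f); added nodes 20; added edges (19,11,f); (19,20,a); (20,4,f); (20,11,a); result: nodes: 0:c2, 3:c4, 4:app, 7:c3, 11:app, 12:c3, 13:app, 19:app, 20:app edges: (4,0,f); (4,3,a); (11,4,f); (11,7,a); (13,4,f); (13,12,a); (19,11,f); (19,20,a); (20,4,f); (20,11,a)
step 2: rule r2; match: 0->11, 1->4, 2->0, 3->3, 4->7; deleted nodes 0, 4; deleted edges (4,0,f); (4,3,a); (11,4,f); (13,4,f); (20,4,f); added nodes 21; added edges (11,21,f); (21,3,f); (21,7,a); result: nodes: 3:c4, 7:c3, 11:app, 12:c3, 13:app, 19:app, 20:app, 21:app edges: (11,7,a); (11,21,f); (13,12,a); (19,11,f); (19,20,a); (20,11,a); (21,3,f); (21,7,a)
final:
nodes: 3:c4, 7:c3, 11:app, 12:c3, 13:app, 19:app, 20:app, 21:app
edges: (11,7,a); (11,21,f); (13,12,a); (19,11,f); (19,20,a); (20,11,a); (21,3,f); (21,7,a)


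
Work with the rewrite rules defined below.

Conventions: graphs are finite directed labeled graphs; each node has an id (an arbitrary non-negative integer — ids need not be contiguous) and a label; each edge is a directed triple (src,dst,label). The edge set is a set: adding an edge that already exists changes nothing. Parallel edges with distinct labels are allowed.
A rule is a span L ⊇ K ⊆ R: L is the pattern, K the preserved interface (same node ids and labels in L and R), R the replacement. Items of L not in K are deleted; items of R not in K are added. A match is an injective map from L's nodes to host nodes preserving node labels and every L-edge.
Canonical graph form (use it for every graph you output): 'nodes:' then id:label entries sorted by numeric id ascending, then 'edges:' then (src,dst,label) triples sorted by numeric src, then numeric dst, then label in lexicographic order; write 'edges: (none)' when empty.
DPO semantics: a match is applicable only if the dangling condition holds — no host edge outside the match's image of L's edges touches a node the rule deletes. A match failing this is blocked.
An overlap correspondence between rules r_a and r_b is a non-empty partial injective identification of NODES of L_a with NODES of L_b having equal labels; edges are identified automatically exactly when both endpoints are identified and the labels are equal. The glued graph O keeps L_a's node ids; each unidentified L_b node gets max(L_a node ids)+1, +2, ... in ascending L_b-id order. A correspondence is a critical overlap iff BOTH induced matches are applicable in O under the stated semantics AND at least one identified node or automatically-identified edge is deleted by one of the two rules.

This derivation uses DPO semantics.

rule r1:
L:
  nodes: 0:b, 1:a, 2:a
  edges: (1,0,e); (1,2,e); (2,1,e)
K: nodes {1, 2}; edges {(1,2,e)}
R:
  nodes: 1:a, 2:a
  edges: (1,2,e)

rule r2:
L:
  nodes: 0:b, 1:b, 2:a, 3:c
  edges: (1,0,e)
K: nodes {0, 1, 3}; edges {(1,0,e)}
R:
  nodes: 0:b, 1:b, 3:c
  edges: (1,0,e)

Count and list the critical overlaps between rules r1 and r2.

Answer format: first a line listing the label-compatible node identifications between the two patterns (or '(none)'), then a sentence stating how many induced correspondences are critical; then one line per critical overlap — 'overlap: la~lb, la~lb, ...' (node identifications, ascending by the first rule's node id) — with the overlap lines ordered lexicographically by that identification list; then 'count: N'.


label-compatible node identifications between L(r1) and L(r2): 0~0, 0~1, 1~2, 2~2
0 of the induced correspondences are critical overlaps of r1 and r2.
count: 0


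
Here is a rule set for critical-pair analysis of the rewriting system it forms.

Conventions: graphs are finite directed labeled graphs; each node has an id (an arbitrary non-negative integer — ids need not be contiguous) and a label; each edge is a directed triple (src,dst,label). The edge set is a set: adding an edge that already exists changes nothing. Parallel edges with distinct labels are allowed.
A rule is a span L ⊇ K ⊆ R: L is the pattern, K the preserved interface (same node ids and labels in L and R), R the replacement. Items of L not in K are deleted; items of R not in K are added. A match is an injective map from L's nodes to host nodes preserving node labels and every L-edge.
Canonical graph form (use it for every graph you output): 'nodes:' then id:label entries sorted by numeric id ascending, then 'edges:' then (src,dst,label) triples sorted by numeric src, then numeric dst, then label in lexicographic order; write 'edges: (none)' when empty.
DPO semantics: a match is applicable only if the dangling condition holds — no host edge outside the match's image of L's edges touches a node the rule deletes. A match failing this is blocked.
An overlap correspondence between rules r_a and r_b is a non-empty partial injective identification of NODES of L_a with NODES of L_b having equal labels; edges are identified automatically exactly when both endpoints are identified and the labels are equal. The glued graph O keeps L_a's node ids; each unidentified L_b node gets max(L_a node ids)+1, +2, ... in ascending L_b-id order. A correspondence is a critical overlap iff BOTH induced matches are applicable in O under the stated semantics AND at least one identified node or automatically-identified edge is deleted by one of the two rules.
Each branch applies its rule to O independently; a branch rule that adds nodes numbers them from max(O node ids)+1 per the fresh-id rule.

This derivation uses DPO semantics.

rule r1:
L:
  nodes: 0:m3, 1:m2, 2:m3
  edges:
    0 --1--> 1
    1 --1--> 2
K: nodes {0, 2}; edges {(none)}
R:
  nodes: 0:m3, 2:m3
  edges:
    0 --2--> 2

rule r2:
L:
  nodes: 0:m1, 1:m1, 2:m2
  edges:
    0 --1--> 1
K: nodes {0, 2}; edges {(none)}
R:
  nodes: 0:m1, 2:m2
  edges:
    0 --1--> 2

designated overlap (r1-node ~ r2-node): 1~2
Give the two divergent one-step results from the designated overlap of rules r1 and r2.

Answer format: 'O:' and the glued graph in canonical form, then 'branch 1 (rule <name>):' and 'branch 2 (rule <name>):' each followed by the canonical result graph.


O:
nodes: 0:m3, 1:m2, 2:m3, 3:m1, 4:m1
edges: (0,1,1); (1,2,1); (3,4,1)
branch 1 (rule r1):
nodes: 0:m3, 2:m3, 3:m1, 4:m1
edges: (0,2,2); (3,4,1)
branch 2 (rule r2):
nodes: 0:m3, 1:m2, 2:m3, 3:m1
edges: (0,1,1); (1,2,1); (3,1,1)


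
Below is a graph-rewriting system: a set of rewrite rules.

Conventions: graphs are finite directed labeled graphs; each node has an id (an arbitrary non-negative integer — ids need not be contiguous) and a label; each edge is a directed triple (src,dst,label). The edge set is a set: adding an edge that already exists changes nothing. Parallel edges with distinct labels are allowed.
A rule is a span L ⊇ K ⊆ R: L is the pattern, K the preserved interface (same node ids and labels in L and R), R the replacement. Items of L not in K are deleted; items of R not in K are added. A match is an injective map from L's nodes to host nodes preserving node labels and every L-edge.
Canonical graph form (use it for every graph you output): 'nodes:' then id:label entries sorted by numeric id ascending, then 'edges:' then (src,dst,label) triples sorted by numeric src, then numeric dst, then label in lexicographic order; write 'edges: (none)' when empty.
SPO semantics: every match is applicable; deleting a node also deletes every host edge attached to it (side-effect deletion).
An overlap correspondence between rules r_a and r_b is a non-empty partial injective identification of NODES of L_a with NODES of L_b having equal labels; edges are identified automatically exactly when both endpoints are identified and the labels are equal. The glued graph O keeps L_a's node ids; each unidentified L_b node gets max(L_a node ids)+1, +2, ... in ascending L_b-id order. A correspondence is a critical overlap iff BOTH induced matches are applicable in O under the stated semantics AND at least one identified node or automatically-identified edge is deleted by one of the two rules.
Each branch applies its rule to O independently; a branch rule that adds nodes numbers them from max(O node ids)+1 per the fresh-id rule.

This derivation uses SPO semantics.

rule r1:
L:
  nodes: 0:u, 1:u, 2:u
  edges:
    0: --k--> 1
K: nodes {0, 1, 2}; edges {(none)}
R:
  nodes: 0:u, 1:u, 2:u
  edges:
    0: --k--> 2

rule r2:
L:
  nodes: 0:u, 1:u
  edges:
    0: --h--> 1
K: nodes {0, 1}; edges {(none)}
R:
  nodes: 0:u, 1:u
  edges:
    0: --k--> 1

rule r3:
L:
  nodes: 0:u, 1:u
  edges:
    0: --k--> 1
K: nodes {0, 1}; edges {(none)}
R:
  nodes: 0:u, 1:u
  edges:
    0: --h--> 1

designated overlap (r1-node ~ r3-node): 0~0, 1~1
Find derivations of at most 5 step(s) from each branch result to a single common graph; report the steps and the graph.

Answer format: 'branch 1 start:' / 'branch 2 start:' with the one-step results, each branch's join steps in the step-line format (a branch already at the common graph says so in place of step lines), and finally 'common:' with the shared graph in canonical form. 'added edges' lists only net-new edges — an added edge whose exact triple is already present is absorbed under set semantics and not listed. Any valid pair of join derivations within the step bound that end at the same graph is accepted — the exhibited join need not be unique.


branch 1 start:
nodes: 0:u, 1:u, 2:u
edges: (0,2,k)
branch 2 start:
nodes: 0:u, 1:u, 2:u
edges: (0,1,h)
branch 1 step 1: rule r1; match: 0->0, 1->2, 2->1; deleted nodes (none); deleted edges (0,2,k); added nodes (none); added edges (0,1,k); result: nodes: 0:u, 1:u, 2:u edges: (0,1,k)
branch 2 step 1: rule r2; match: 0->0, 1->1; deleted nodes (none); deleted edges (0,1,h); added nodes (none); added edges (0,1,k); result: nodes: 0:u, 1:u, 2:u edges: (0,1,k)
common:
nodes: 0:u, 1:u, 2:u
edges: (0,1,k)


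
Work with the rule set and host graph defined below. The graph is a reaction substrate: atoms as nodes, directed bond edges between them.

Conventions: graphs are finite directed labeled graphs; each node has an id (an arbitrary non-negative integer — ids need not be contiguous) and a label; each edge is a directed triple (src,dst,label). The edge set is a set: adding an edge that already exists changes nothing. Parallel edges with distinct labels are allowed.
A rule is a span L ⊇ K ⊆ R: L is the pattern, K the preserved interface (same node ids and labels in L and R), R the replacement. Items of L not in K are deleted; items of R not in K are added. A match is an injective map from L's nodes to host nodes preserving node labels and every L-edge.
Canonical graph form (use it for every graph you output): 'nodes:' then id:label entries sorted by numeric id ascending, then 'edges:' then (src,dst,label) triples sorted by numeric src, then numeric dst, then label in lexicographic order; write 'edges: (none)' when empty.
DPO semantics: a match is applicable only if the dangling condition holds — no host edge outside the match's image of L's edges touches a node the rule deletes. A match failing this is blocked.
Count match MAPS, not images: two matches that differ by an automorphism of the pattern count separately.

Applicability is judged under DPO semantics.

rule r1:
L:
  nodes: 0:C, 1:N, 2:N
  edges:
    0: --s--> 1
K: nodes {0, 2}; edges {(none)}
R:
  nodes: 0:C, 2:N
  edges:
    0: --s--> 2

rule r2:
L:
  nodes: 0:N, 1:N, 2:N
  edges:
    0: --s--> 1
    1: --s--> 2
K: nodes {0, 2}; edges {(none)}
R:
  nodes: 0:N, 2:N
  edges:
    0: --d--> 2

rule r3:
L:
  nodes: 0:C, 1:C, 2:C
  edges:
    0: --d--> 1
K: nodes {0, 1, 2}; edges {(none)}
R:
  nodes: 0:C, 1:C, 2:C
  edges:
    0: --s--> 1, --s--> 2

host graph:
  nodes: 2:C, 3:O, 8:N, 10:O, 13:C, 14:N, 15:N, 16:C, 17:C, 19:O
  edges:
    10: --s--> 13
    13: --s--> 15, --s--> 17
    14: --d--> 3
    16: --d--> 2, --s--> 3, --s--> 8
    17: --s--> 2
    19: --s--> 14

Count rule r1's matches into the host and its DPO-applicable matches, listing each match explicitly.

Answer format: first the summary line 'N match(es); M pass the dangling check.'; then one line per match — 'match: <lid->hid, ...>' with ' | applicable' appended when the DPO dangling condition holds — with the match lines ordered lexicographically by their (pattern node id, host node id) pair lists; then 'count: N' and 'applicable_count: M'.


4 match(es); 4 pass the dangling check.
match: 0->13, 1->15, 2->8 | applicable
match: 0->13, 1->15, 2->14 | applicable
match: 0->16, 1->8, 2->14 | applicable
match: 0->16, 1->8, 2->15 | applicable
count: 4
applicable_count: 4


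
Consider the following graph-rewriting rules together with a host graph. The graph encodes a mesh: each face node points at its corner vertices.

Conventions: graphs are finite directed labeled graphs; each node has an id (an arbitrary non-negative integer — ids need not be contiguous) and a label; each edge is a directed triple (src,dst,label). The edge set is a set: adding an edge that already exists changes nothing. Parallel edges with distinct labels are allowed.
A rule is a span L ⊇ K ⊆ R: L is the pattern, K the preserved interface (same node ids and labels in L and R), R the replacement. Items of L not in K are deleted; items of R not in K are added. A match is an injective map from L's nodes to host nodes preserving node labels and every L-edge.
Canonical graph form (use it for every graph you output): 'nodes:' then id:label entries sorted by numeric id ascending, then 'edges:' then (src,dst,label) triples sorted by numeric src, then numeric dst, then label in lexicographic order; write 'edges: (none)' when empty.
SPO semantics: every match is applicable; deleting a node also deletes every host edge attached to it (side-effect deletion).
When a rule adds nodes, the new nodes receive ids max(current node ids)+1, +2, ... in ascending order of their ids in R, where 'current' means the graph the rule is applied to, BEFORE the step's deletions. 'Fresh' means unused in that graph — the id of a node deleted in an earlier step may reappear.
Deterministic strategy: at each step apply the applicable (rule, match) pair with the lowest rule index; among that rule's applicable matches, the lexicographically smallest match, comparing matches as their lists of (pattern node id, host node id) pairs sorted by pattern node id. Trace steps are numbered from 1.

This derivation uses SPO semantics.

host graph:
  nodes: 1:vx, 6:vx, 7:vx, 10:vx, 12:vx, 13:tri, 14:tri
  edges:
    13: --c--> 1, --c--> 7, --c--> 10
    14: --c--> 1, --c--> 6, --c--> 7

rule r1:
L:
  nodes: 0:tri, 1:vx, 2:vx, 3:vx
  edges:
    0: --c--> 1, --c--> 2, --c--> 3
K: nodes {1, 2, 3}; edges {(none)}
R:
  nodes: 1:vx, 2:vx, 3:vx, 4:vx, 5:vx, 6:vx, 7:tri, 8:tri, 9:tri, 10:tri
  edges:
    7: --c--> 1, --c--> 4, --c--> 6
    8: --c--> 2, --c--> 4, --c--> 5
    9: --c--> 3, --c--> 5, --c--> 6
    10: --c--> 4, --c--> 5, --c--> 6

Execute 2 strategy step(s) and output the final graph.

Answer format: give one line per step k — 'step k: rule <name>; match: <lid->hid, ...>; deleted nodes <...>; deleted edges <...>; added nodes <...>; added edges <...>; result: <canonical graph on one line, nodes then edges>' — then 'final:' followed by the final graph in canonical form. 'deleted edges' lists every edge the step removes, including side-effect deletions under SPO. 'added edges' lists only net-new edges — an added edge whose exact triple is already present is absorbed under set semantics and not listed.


step 1: rule r1; match: 0->13, 1->1, 2->7, 3->10; deleted nodes 13; deleted edges (13,1,c); (13,7,c); (13,10,c); added nodes 15, 16, 17, 18, 19, 20, 21; added edges (18,1,c); (18,15,c); (18,17,c); (19,7,c); (19,15,c); (19,16,c); (20,10,c); (20,16,c); (20,17,c); (21,15,c); (21,16,c); (21,17,c); result: nodes: 1:vx, 6:vx, 7:vx, 10:vx, 12:vx, 14:tri, 15:vx, 16:vx, 17:vx, 18:tri, 19:tri, 20:tri, 21:tri edges: (14,1,c); (14,6,c); (14,7,c); (18,1,c); (18,15,c); (18,17,c); (19,7,c); (19,15,c); (19,16,c); (20,10,c); (20,16,c); (20,17,c); (21,15,c); (21,16,c); (21,17,c)
step 2: rule r1; match: 0->14, 1->1, 2->6, 3->7; deleted nodes 14; deleted edges (14,1,c); (14,6,c); (14,7,c); added nodes 22, 23, 24, 25, 26, 27, 28; added edges (25,1,c); (25,22,c); (25,24,c); (26,6,c); (26,22,c); (26,23,c); (27,7,c); (27,23,c); (27,24,c); (28,22,c); (28,23,c); (28,24,c); result: nodes: 1:vx, 6:vx, 7:vx, 10:vx, 12:vx, 15:vx, 16:vx, 17:vx, 18:tri, 19:tri, 20:tri, 21:tri, 22:vx, 23:vx, 24:vx, 25:tri, 26:tri, 27:tri, 28:tri edges: (18,1,c); (18,15,c); (18,17,c); (19,7,c); (19,15,c); (19,16,c); (20,10,c); (20,16,c); (20,17,c); (21,15,c); (21,16,c); (21,17,c); (25,1,c); (25,22,c); (25,24,c); (26,6,c); (26,22,c); (26,23,c); (27,7,c); (27,23,c); (27,24,c); (28,22,c); (28,23,c); (28,24,c)
final:
nodes: 1:vx, 6:vx, 7:vx, 10:vx, 12:vx, 15:vx, 16:vx, 17:vx, 18:tri, 19:tri, 20:tri, 21:tri, 22:vx, 23:vx, 24:vx, 25:tri, 26:tri, 27:tri, 28:tri
edges: (18,1,c); (18,15,c); (18,17,c); (19,7,c); (19,15,c); (19,16,c); (20,10,c); (20,16,c); (20,17,c); (21,15,c); (21,16,c); (21,17,c); (25,1,c); (25,22,c); (25,24,c); (26,6,c); (26,22,c); (26,23,c); (27,7,c); (27,23,c); (27,24,c); (28,22,c); (28,23,c); (28,24,c)


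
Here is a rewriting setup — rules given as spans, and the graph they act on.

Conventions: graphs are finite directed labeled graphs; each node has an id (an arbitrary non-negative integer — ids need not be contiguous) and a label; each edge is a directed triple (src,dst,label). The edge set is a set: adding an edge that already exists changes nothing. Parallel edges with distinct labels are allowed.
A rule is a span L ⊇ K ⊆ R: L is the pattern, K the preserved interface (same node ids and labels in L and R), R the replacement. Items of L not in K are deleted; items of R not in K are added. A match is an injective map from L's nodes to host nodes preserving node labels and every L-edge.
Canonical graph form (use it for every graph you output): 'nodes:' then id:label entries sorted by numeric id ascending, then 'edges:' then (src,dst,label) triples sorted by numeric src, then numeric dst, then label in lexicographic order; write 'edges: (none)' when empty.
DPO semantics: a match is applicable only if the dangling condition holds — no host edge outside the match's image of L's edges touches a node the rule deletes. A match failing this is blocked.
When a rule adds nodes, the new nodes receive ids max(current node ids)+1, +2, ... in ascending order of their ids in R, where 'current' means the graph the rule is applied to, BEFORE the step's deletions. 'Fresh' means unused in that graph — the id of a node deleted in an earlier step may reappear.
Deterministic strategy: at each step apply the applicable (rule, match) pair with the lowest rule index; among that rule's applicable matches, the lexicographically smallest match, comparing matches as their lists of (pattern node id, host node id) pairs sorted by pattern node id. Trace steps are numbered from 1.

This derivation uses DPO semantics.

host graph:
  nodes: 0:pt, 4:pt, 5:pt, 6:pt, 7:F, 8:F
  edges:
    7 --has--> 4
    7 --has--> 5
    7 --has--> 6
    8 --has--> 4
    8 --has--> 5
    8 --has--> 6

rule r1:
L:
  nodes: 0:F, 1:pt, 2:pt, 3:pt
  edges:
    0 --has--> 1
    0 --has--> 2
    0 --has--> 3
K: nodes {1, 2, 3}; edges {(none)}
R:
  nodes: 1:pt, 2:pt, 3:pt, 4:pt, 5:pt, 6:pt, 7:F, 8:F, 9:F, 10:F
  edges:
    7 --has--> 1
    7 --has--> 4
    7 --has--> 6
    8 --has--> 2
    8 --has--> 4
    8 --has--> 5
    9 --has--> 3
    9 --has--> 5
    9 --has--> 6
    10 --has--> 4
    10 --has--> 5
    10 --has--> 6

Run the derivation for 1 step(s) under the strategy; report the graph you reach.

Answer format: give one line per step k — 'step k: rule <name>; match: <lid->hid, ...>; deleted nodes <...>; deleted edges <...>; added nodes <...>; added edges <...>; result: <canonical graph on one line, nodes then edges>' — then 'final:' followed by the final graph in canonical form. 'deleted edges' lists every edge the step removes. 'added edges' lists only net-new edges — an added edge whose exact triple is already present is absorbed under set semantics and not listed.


step 1: rule r1; match: 0->7, 1->4, 2->5, 3->6; deleted nodes 7; deleted edges (7,4,has); (7,5,has); (7,6,has); added nodes 9, 10, 11, 12, 13, 14, 15; added edges (12,4,has); (12,9,has); (12,11,has); (13,5,has); (13,9,has); (13,10,has); (14,6,has); (14,10,has); (14,11,has); (15,9,has); (15,10,has); (15,11,has); result: nodes: 0:pt, 4:pt, 5:pt, 6:pt, 8:F, 9:pt, 10:pt, 11:pt, 12:F, 13:F, 14:F, 15:F edges: (8,4,has); (8,5,has); (8,6,has); (12,4,has); (12,9,has); (12,11,has); (13,5,has); (13,9,has); (13,10,has); (14,6,has); (14,10,has); (14,11,has); (15,9,has); (15,10,has); (15,11,has)
final:
nodes: 0:pt, 4:pt, 5:pt, 6:pt, 8:F, 9:pt, 10:pt, 11:pt, 12:F, 13:F, 14:F, 15:F
edges: (8,4,has); (8,5,has); (8,6,has); (12,4,has); (12,9,has); (12,11,has); (13,5,has); (13,9,has); (13,10,has); (14,6,has); (14,10,has); (14,11,has); (15,9,has); (15,10,has); (15,11,has)


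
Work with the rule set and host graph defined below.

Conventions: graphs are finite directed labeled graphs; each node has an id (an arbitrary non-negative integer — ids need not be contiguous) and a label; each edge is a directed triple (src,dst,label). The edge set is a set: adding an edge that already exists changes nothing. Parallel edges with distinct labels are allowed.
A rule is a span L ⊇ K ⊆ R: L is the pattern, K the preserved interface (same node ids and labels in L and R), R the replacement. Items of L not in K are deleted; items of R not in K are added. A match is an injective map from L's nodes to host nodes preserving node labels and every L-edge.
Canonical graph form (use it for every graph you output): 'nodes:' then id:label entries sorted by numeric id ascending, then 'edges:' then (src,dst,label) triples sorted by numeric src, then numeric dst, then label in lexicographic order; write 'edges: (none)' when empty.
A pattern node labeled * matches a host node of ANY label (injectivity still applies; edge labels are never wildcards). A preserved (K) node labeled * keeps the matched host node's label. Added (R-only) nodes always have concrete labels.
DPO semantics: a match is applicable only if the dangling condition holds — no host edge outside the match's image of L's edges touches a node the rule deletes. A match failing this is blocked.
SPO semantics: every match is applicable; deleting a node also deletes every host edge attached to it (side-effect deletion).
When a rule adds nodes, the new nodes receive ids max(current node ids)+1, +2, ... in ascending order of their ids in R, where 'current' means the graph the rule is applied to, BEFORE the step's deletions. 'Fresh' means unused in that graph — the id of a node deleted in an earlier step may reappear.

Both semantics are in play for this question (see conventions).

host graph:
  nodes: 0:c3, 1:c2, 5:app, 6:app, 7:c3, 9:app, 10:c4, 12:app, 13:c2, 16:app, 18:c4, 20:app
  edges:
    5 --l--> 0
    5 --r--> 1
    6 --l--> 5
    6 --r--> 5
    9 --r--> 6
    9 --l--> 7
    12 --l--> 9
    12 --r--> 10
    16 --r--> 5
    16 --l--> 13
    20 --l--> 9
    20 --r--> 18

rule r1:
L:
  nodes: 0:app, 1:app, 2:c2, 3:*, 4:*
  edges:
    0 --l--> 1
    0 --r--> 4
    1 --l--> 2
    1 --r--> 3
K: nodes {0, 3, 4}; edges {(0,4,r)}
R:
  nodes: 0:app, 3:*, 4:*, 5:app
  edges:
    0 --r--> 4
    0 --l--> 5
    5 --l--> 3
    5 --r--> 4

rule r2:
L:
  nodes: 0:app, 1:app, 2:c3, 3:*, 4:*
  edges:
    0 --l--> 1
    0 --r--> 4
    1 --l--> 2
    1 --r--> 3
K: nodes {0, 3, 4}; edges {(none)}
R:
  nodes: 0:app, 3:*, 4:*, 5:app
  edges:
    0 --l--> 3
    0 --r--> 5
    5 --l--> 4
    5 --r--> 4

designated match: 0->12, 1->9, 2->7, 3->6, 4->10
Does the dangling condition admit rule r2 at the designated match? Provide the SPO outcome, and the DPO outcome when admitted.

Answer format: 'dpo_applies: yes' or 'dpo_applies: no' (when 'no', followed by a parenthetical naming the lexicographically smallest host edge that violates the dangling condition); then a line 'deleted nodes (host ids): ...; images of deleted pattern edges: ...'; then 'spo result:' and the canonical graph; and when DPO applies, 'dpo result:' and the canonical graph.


dpo_applies: no
(the rule deletes node 9, which keeps host edge (20,9,l) outside the match image — the dangling condition fails, DPO blocks; SPO proceeds and side-deletes such edges)
deleted nodes (host ids): 7, 9; images of deleted pattern edges: (9,6,r); (9,7,l); (12,9,l); (12,10,r)
spo result:
nodes: 0:c3, 1:c2, 5:app, 6:app, 10:c4, 12:app, 13:c2, 16:app, 18:c4, 20:app, 21:app
edges: (5,0,l); (5,1,r); (6,5,l); (6,5,r); (12,6,l); (12,21,r); (16,5,r); (16,13,l); (20,18,r); (21,10,l); (21,10,r)


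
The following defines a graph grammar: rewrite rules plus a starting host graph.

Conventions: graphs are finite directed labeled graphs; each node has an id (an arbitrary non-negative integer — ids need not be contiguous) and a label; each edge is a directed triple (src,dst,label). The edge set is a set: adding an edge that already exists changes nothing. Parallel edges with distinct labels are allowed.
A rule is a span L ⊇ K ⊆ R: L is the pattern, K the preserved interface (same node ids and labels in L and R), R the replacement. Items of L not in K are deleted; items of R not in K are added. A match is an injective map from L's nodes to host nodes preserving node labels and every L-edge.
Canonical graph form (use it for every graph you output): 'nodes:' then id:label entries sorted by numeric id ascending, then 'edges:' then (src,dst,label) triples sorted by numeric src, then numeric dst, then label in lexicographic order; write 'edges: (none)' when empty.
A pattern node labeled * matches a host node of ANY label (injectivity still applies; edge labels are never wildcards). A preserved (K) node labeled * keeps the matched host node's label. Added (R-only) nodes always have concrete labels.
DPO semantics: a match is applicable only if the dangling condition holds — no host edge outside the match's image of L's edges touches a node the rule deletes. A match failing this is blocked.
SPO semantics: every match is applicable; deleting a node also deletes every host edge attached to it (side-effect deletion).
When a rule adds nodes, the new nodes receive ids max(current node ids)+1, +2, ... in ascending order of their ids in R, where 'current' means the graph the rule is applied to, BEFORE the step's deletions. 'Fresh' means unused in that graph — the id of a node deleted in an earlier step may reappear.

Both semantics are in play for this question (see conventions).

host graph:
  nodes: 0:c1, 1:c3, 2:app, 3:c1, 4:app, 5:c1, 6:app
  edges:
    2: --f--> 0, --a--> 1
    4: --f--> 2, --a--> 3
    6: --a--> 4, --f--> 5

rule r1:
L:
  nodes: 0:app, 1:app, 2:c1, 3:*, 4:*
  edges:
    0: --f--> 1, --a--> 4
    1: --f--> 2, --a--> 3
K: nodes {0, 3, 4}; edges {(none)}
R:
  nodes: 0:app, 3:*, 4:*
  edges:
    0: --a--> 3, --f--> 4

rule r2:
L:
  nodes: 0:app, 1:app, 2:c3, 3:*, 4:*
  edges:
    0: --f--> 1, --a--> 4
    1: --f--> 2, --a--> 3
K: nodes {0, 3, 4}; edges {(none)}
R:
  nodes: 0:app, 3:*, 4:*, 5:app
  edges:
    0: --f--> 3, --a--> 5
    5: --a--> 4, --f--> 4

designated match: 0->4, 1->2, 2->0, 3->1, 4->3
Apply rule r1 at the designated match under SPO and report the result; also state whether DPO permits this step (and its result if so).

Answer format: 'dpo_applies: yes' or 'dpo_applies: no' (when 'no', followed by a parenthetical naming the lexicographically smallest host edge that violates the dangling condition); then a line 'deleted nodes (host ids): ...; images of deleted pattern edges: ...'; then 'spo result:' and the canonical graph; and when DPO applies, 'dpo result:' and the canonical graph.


dpo_applies: yes
deleted nodes (host ids): 0, 2; images of deleted pattern edges: (2,0,f); (2,1,a); (4,2,f); (4,3,a)
spo result:
nodes: 1:c3, 3:c1, 4:app, 5:c1, 6:app
edges: (4,1,a); (4,3,f); (6,4,a); (6,5,f)
dpo result:
nodes: 1:c3, 3:c1, 4:app, 5:c1, 6:app
edges: (4,1,a); (4,3,f); (6,4,a); (6,5,f)


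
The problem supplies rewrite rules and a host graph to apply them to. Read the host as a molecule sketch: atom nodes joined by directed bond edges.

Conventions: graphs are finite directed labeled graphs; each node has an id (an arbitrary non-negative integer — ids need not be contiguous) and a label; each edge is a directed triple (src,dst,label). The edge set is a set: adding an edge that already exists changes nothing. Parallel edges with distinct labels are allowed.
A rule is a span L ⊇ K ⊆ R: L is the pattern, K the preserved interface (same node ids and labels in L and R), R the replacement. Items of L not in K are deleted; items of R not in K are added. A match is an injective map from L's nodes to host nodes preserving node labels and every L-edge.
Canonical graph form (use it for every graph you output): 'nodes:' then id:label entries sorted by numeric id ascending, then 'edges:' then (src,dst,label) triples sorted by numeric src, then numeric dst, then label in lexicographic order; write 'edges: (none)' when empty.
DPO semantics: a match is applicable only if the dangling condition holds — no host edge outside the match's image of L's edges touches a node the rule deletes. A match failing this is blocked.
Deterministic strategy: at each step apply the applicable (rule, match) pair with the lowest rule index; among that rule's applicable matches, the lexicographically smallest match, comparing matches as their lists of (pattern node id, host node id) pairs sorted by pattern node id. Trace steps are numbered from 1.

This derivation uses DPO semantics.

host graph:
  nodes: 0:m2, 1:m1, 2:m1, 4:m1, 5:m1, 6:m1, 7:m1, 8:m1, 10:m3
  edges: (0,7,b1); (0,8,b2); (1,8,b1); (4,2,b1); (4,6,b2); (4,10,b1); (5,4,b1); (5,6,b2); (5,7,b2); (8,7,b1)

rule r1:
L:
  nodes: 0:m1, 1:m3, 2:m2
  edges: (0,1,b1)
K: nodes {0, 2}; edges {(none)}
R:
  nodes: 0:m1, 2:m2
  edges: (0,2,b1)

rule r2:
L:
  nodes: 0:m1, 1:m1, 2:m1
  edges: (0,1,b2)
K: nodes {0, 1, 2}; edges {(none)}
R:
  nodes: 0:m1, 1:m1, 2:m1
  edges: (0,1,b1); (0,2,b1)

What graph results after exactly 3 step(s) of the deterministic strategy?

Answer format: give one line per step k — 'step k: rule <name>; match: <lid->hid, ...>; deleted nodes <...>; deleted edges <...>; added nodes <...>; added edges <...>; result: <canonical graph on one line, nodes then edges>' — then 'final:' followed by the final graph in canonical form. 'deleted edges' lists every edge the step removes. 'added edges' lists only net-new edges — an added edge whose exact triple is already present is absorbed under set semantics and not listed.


step 1: rule r1; match: 0->4, 1->10, 2->0; deleted nodes 10; deleted edges (4,10,b1); added nodes (none); added edges (4,0,b1); result: nodes: 0:m2, 1:m1, 2:m1, 4:m1, 5:m1, 6:m1, 7:m1, 8:m1 edges: (0,7,b1); (0,8,b2); (1,8,b1); (4,0,b1); (4,2,b1); (4,6,b2); (5,4,b1); (5,6,b2); (5,7,b2); (8,7,b1)
step 2: rule r2; match: 0->4, 1->6, 2->1; deleted nodes (none); deleted edges (4,6,b2); added nodes (none); added edges (4,1,b1); (4,6,b1); result: nodes: 0:m2, 1:m1, 2:m1, 4:m1, 5:m1, 6:m1, 7:m1, 8:m1 edges: (0,7,b1); (0,8,b2); (1,8,b1); (4,0,b1); (4,1,b1); (4,2,b1); (4,6,b1); (5,4,b1); (5,6,b2); (5,7,b2); (8,7,b1)
step 3: rule r2; match: 0->5, 1->6, 2->1; deleted nodes (none); deleted edges (5,6,b2); added nodes (none); added edges (5,1,b1); (5,6,b1); result: nodes: 0:m2, 1:m1, 2:m1, 4:m1, 5:m1, 6:m1, 7:m1, 8:m1 edges: (0,7,b1); (0,8,b2); (1,8,b1); (4,0,b1); (4,1,b1); (4,2,b1); (4,6,b1); (5,1,b1); (5,4,b1); (5,6,b1); (5,7,b2); (8,7,b1)
final:
nodes: 0:m2, 1:m1, 2:m1, 4:m1, 5:m1, 6:m1, 7:m1, 8:m1
edges: (0,7,b1); (0,8,b2); (1,8,b1); (4,0,b1); (4,1,b1); (4,2,b1); (4,6,b1); (5,1,b1); (5,4,b1); (5,6,b1); (5,7,b2); (8,7,b1)
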